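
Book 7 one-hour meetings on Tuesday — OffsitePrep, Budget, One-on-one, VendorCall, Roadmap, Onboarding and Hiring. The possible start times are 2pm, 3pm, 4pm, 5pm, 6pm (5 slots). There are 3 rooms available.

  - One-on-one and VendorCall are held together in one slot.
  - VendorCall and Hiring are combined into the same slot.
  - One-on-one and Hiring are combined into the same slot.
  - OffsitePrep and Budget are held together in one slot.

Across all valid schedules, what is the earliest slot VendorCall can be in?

VendorCall at 2pm is achievable: One-on-one in 2pm; VendorCall in 2pm; Budget in 3pm; Roadmap in 3pm; Onboarding in 4pm; Hiring in 2pm; OffsitePrep in 3pm.

2pm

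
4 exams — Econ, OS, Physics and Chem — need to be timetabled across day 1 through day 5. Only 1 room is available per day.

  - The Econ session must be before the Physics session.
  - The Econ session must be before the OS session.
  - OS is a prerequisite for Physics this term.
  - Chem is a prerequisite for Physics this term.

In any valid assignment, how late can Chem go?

day 4

Downstream work caps Chem at day 4.
Chem at day 4 is achievable: Physics in day 5; OS in day 2; Econ in day 1; Chem in day 4.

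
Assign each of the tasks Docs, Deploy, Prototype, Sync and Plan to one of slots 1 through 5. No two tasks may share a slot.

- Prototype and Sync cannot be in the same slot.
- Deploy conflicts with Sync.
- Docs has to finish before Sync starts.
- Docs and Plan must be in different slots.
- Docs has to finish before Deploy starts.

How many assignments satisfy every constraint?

Splitting on Docs: it can be 1 (24), 2 (12), 3 (4). Listing each branch's schedules as (Deploy, Prototype, Sync, Plan):
Docs=1: (2,3,4,5) (2,3,5,4) (2,4,3,5) (2,4,5,3) (2,5,3,4) (2,5,4,3) (3,2,4,5) (3,2,5,4) (3,4,2,5) (3,4,5,2) (3,5,2,4) (3,5,4,2) (4,2,3,5) (4,2,5,3) (4,3,2,5) (4,3,5,2) (4,5,2,3) (4,5,3,2) (5,2,3,4) (5,2,4,3) (5,3,2,4) (5,3,4,2) (5,4,2,3) (5,4,3,2) — 24.
Docs=2: (3,1,4,5) (3,1,5,4) (3,4,5,1) (3,5,4,1) (4,1,3,5) (4,1,5,3) (4,3,5,1) (4,5,3,1) (5,1,3,4) (5,1,4,3) (5,3,4,1) (5,4,3,1) — 12.
Docs=3: (4,1,5,2) (4,2,5,1) (5,1,4,2) (5,2,4,1) — 4.
Summing: 24 + 12 + 4 = 40.

40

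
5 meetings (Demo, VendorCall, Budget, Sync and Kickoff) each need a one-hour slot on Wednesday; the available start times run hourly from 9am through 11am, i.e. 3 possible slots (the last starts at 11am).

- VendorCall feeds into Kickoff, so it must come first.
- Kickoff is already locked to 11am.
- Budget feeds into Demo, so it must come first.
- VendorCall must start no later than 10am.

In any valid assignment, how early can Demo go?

Precedence pushes Demo to at least 10am.
Demo at 10am is achievable: Demo -> 10am, Budget -> 9am, VendorCall -> 9am, Kickoff -> 11am, Sync -> 9am.

10am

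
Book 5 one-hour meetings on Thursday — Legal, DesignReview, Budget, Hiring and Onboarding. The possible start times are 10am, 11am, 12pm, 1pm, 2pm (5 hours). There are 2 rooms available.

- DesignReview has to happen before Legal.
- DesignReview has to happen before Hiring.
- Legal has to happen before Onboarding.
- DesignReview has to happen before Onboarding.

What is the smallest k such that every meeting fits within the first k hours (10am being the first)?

3

The precedence chain requires at least 3 distinct hours.
With at most 2 per hour and 5 meetings, at least 3 hours are needed.
3 works (last occupied hour: 12pm): for example DesignReview=10am; Hiring=11am; Budget=10am; Legal=11am; Onboarding=12pm.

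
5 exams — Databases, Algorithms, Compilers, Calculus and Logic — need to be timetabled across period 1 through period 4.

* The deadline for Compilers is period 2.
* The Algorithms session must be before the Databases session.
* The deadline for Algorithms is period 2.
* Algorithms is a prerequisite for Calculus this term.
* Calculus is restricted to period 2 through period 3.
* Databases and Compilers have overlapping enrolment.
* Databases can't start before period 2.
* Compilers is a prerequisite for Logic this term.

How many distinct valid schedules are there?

36

Splitting on Databases: it can be period 2 (6), period 3 (15), period 4 (15). Listing each branch's schedules as (Algorithms, Compilers, Calculus, Logic) by period number:
Databases=period 2: (1,1,2,2) (1,1,2,3) (1,1,2,4) (1,1,3,2) (1,1,3,3) (1,1,3,4) — 6.
Databases=period 3: (1,1,2,2) (1,1,2,3) (1,1,2,4) (1,1,3,2) (1,1,3,3) (1,1,3,4) (1,2,2,3) (1,2,2,4) (1,2,3,3) (1,2,3,4) (2,1,3,2) (2,1,3,3) (2,1,3,4) (2,2,3,3) (2,2,3,4) — 15.
Databases=period 4: (1,1,2,2) (1,1,2,3) (1,1,2,4) (1,1,3,2) (1,1,3,3) (1,1,3,4) (1,2,2,3) (1,2,2,4) (1,2,3,3) (1,2,3,4) (2,1,3,2) (2,1,3,3) (2,1,3,4) (2,2,3,3) (2,2,3,4) — 15.
Summing: 6 + 15 + 15 = 36.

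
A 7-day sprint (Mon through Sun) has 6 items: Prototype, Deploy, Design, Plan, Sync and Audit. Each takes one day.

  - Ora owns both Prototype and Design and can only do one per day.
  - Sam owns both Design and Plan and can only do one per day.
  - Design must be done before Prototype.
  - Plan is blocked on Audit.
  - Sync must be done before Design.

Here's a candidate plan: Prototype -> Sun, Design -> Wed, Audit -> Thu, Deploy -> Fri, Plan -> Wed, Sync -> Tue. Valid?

Invalid. Sam owns both Design and Plan and can only do one per day.

Design must be done before Prototype — holds.
Plan is blocked on Audit — violated.
Ora owns both Prototype and Design and can only do one per day — holds.
Sync must be done before Design — holds.
Sam owns both Design and Plan and can only do one per day — violated.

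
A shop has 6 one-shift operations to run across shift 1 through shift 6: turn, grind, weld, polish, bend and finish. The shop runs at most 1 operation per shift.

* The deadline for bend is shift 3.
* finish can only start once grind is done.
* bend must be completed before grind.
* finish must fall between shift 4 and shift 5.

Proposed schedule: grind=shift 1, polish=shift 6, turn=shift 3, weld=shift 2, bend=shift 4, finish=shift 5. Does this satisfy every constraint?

No — it violates: bend must be completed before grind

The shop runs at most 1 operation per shift — holds.
The deadline for bend is shift 3 — violated.
finish can only start once grind is done — holds.
finish must fall between shift 4 and shift 5 — holds.
bend must be completed before grind — violated.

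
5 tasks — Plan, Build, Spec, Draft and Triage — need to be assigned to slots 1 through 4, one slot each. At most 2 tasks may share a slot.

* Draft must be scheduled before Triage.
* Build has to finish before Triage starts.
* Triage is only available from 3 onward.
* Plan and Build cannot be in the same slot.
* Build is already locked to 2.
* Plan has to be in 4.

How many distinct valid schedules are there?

Splitting on Spec: it can be 1 (5), 2 (3), 3 (5), 4 (2). Listing each branch's schedules as (Plan, Build, Draft, Triage):
Spec=1: (4,2,1,3) (4,2,1,4) (4,2,2,3) (4,2,2,4) (4,2,3,4) — 5.
Spec=2: (4,2,1,3) (4,2,1,4) (4,2,3,4) — 3.
Spec=3: (4,2,1,3) (4,2,1,4) (4,2,2,3) (4,2,2,4) (4,2,3,4) — 5.
Spec=4: (4,2,1,3) (4,2,2,3) — 2.
Summing: 5 + 3 + 5 + 2 = 15.

15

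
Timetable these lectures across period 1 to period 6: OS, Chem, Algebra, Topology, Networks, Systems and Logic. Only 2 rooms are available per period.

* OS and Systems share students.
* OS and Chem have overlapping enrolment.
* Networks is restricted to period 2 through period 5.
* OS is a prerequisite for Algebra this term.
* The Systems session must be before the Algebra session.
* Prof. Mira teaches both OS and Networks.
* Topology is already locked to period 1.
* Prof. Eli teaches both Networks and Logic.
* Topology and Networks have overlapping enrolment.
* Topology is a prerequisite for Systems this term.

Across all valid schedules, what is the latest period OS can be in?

period 5

Downstream work caps OS at period 5.
OS at period 5 is achievable: Chem in period 1, OS in period 5, Algebra in period 6, Logic in period 3, Topology in period 1, Networks in period 2, Systems in period 2.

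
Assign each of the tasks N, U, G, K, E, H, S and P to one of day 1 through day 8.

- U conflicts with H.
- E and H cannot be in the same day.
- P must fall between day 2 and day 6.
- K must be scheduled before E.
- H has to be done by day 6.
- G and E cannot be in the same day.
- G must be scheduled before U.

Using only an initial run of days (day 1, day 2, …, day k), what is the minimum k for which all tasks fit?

The precedence chain requires at least 2 distinct days.
2 works (last occupied day: day 2): for example U in day 2; N in day 1; P in day 2; S in day 1; E in day 2; H in day 1; K in day 1; G in day 1.

2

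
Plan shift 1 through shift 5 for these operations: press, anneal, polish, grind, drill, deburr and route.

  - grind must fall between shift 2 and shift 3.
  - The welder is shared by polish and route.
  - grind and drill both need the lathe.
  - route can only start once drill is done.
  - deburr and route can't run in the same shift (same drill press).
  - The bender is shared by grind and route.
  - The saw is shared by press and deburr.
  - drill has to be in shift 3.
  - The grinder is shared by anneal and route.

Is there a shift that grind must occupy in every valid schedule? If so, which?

shift 2

grind's window is shift 2–shift 3.
drill is fixed at shift 3, and grind can't share a shift with drill.
So grind must be shift 2.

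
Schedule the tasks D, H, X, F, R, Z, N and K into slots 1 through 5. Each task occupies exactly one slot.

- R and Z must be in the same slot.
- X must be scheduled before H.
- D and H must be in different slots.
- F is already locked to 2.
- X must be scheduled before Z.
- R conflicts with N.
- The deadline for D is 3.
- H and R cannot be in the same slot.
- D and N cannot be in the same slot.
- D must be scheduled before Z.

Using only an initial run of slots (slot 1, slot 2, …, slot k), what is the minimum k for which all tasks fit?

The precedence chain requires at least 2 distinct slots.
Could 2 slots be enough, i.e. nothing placed later than 2? No: Z must come after X (at 1 or later) → {2}; X must come before Z (at 2 or earlier) → {1}; H must come after X (at 1 or later) → {2}; R must be in the same slot as Z (in {2}) → {2}; R can't share with H (2) → nothing is left.
So 2 slots is not enough.
3 works (last occupied slot: 3): for example R in 2, N in 3, X in 1, F in 2, Z in 2, K in 1, D in 1, H in 3.

3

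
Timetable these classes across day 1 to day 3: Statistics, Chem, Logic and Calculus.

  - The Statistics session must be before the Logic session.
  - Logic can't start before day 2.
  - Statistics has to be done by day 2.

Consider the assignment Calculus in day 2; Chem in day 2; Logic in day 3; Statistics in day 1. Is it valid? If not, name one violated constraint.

Statistics has to be done by day 2 — holds.
The Statistics session must be before the Logic session — holds.
Logic can't start before day 2 — holds.

Yes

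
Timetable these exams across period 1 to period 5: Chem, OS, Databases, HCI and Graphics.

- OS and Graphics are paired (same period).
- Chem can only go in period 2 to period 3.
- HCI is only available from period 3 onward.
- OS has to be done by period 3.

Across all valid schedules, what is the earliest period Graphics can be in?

Graphics must be in the same period as OS, which can't be after period 3, so Graphics is at most period 3.
Graphics at period 1 is achievable: Databases -> period 1; OS -> period 1; HCI -> period 3; Graphics -> period 1; Chem -> period 2.

period 1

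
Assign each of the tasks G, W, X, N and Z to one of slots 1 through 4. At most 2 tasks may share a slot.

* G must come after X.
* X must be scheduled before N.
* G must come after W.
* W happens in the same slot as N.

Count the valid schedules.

Splitting on G: it can be 3 (3), 4 (9). Listing each branch's schedules as (W, X, N, Z):
G=3: (2,1,2,1) (2,1,2,3) (2,1,2,4) — 3.
G=4: (2,1,2,1) (2,1,2,3) (2,1,2,4) (3,1,3,1) (3,1,3,2) (3,1,3,4) (3,2,3,1) (3,2,3,2) (3,2,3,4) — 9.
Summing: 3 + 9 = 12.

12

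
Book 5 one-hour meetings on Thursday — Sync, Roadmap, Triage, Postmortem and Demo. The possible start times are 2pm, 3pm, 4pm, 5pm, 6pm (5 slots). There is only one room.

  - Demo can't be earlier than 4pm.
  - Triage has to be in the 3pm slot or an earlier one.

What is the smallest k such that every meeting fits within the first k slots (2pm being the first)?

With at most 1 per slot and 5 meetings, at least 5 slots are needed.
Demo can't be placed before 4pm — that is slot 3 counting from 2pm — so the schedule must run through at least 3 slots.
5 works (last occupied slot: 6pm): for example Demo in 4pm, Sync in 3pm, Triage in 2pm, Roadmap in 5pm, Postmortem in 6pm.

5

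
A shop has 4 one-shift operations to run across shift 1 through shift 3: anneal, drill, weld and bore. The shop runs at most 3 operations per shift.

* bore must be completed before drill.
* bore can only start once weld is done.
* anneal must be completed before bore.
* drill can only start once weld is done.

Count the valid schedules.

1

Enumerating: weld in shift 1; drill in shift 3; bore in shift 2; anneal in shift 1.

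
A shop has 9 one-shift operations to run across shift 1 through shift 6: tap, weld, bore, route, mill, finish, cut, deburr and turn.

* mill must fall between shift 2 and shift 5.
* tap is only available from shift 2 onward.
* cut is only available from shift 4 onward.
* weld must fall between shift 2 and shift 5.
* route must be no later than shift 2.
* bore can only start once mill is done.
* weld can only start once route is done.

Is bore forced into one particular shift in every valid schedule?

No

bore can be shift 3 (e.g. tap -> shift 2; weld -> shift 2; deburr -> shift 1; cut -> shift 4; mill -> shift 2; bore -> shift 3; turn -> shift 1; finish -> shift 1; route -> shift 1) or shift 4 (e.g. cut -> shift 4, tap -> shift 2, turn -> shift 1, route -> shift 1, deburr -> shift 1, mill -> shift 2, finish -> shift 1, bore -> shift 4, weld -> shift 2).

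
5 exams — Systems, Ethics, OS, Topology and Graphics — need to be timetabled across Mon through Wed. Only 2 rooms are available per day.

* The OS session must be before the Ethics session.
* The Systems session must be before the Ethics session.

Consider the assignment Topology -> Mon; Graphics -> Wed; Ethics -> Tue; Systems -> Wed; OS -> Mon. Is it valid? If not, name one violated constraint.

Invalid. The Systems session must be before the Ethics session.

The Systems session must be before the Ethics session — violated.
The OS session must be before the Ethics session — holds.
Only 2 rooms are available per day — holds.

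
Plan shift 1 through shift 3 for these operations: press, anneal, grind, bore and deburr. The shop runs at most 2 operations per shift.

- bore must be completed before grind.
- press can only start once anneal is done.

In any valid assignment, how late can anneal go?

shift 2

Downstream work caps anneal at shift 2.
anneal at shift 2 is achievable: bore in shift 1; press in shift 3; deburr in shift 1; anneal in shift 2; grind in shift 2.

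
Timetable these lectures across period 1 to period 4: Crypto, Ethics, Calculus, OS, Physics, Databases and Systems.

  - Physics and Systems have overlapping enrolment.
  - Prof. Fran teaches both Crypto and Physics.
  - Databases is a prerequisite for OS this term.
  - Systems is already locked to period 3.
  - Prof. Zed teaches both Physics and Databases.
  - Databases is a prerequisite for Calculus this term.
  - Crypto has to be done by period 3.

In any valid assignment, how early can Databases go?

period 1

Downstream work caps Databases at period 3.
Databases at period 1 is achievable: Databases in period 1; Ethics in period 1; Physics in period 2; Crypto in period 1; OS in period 2; Calculus in period 2; Systems in period 3.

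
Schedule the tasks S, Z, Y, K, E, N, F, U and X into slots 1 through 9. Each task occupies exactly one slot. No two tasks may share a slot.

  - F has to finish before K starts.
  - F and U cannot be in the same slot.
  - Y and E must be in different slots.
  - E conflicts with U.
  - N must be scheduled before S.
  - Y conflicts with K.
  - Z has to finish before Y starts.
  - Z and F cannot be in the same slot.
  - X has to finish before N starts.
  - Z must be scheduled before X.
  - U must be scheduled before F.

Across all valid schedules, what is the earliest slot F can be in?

2

Precedence pushes F to at least 2; downstream work caps F at 8.
F at 2 is achievable: K -> 8; S -> 6; N -> 5; Y -> 7; F -> 2; U -> 1; X -> 4; Z -> 3; E -> 9.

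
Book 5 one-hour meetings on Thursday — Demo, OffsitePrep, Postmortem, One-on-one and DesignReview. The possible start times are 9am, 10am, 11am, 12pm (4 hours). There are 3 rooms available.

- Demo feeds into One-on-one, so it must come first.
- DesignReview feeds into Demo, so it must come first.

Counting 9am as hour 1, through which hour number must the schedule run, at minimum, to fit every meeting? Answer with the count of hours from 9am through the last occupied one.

The precedence chain requires at least 3 distinct hours.
With at most 3 per hour and 5 meetings, at least 2 hours are needed.
3 works (last occupied hour: 11am): for example Demo in 10am, One-on-one in 11am, OffsitePrep in 9am, Postmortem in 9am, DesignReview in 9am.

3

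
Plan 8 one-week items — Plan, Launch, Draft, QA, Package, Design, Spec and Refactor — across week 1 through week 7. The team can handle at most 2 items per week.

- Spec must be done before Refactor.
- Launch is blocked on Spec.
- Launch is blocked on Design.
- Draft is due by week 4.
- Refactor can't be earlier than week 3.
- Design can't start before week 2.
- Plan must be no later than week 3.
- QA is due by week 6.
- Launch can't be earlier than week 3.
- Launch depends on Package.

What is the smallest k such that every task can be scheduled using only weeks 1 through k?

The precedence chain requires at least 2 distinct weeks.
With at most 2 per week and 8 tasks, at least 4 weeks are needed.
Launch can't be placed before week 3, so the schedule must run through at least week 3.
4 works (last occupied week: week 4): for example Design -> week 2, Launch -> week 3, Draft -> week 4, QA -> week 4, Plan -> week 1, Package -> week 2, Refactor -> week 3, Spec -> week 1.

4 weeks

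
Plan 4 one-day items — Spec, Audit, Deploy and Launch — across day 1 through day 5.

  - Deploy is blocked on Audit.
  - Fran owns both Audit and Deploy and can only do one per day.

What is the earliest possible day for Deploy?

day 2

Precedence pushes Deploy to at least day 2.
Deploy at day 2 is achievable: Spec in day 1, Deploy in day 2, Launch in day 1, Audit in day 1.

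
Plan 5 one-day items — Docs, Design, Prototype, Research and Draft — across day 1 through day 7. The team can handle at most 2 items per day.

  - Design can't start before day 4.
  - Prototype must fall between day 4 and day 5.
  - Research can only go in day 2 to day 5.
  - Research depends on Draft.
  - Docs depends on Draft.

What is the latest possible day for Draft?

Downstream work caps Draft at day 4.
Draft at day 4 is achievable: Draft -> day 4, Prototype -> day 4, Design -> day 5, Docs -> day 6, Research -> day 5.

day 4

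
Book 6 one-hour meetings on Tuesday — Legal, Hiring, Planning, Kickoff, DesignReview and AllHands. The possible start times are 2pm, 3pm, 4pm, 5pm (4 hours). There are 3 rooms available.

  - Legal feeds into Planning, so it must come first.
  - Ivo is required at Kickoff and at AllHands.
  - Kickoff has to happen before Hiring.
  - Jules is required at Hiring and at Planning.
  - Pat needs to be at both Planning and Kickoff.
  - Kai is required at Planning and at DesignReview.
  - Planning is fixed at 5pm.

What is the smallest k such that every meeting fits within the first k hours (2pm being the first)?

The precedence chain requires at least 2 distinct hours.
With at most 3 per hour and 6 meetings, at least 2 hours are needed.
Planning can't be placed before 5pm — that is hour 4 counting from 2pm — so the schedule must run through at least 4 hours.
4 works (last occupied hour: 5pm): for example DesignReview=2pm; Legal=2pm; Kickoff=2pm; Hiring=3pm; Planning=5pm; AllHands=3pm.

4 hours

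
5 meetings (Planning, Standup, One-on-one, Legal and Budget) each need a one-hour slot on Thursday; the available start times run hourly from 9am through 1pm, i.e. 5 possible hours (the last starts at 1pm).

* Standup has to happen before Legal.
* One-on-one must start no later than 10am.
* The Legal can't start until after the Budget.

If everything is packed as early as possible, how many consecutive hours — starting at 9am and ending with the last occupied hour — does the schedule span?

The precedence chain requires at least 2 distinct hours.
2 works (last occupied hour: 10am): for example Budget in 9am; Standup in 9am; Legal in 10am; Planning in 9am; One-on-one in 9am.

2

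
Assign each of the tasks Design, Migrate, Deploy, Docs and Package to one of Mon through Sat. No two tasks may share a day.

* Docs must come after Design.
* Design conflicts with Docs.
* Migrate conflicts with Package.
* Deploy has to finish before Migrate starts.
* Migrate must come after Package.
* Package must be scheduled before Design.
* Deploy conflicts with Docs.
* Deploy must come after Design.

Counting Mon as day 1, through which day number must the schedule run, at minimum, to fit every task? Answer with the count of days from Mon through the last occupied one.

5 days

The precedence chain requires at least 4 distinct days.
With at most 1 per day and 5 tasks, at least 5 days are needed.
5 works (last occupied day: Fri): for example Migrate -> Thu, Deploy -> Wed, Docs -> Fri, Design -> Tue, Package -> Mon.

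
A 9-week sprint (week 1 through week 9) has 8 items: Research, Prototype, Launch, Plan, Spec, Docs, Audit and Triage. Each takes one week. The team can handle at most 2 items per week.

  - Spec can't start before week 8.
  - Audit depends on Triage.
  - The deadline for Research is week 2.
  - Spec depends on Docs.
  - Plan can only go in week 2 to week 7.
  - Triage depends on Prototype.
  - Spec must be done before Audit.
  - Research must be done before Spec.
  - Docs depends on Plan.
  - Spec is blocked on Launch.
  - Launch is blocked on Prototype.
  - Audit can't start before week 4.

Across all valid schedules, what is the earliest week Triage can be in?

Precedence pushes Triage to at least week 2; downstream work caps Triage at week 8.
Triage at week 2 is achievable: Plan -> week 2; Prototype -> week 1; Research -> week 1; Triage -> week 2; Launch -> week 3; Spec -> week 8; Audit -> week 9; Docs -> week 3.

week 2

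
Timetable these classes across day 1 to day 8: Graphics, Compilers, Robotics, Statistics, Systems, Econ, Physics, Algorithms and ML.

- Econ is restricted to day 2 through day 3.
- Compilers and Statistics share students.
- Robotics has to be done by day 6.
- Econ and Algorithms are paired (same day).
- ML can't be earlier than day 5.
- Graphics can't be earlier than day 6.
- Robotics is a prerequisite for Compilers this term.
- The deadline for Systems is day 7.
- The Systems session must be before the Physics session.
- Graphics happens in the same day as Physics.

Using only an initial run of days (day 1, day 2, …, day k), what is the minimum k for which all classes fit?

6

The precedence chain requires at least 2 distinct days.
Graphics can't be placed before day 6, so the schedule must run through at least day 6.
6 works (last occupied day: day 6): for example Robotics -> day 1; Econ -> day 2; Systems -> day 1; Compilers -> day 2; Algorithms -> day 2; Physics -> day 6; ML -> day 5; Statistics -> day 1; Graphics -> day 6.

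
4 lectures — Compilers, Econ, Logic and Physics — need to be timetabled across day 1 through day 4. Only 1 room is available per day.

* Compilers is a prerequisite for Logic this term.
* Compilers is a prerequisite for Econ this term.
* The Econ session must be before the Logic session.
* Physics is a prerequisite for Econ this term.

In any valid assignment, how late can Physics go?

day 2

Downstream work caps Physics at day 2.
Physics at day 2 is achievable: Econ=day 3; Logic=day 4; Compilers=day 1; Physics=day 2.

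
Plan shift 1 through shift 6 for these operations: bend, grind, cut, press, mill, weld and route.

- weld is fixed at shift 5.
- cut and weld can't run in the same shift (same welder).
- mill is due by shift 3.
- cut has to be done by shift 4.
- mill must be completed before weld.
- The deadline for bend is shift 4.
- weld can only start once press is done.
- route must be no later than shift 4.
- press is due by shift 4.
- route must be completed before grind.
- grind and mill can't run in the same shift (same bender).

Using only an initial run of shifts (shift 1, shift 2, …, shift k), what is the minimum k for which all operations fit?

5 shifts

The precedence chain requires at least 2 distinct shifts.
weld can't be placed before shift 5, so the schedule must run through at least shift 5.
5 works (last occupied shift: shift 5): for example route=shift 1, grind=shift 2, cut=shift 1, press=shift 1, weld=shift 5, mill=shift 1, bend=shift 1.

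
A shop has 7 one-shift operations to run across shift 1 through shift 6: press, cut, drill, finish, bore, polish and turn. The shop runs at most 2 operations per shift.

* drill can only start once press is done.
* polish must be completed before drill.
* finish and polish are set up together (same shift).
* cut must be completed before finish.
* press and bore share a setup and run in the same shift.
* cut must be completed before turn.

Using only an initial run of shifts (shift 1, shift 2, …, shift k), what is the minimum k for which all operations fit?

4

The precedence chain requires at least 3 distinct shifts.
With at most 2 per shift and 7 operations, at least 4 shifts are needed.
4 works (last occupied shift: shift 4): for example polish=shift 3; bore=shift 2; finish=shift 3; press=shift 2; turn=shift 4; cut=shift 1; drill=shift 4.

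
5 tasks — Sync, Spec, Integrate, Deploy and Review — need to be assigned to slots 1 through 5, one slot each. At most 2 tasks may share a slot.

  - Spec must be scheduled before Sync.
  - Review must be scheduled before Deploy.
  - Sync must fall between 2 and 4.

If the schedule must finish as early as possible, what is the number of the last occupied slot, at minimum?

The precedence chain requires at least 2 distinct slots.
With at most 2 per slot and 5 tasks, at least 3 slots are needed.
3 works (last occupied slot: 3): for example Spec in 1; Sync in 2; Review in 1; Integrate in 3; Deploy in 2.

slot 3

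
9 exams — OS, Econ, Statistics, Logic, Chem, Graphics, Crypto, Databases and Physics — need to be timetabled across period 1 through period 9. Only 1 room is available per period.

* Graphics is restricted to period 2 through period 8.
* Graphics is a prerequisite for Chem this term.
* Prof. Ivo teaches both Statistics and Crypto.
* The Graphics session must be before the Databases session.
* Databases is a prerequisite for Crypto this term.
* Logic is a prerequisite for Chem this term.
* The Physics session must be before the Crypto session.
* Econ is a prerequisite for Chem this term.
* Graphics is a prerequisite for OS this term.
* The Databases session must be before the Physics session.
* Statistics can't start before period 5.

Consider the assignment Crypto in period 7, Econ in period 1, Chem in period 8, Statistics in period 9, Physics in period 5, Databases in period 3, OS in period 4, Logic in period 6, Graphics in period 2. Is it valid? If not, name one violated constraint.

Valid

Databases is a prerequisite for Crypto this term — holds.
Graphics is restricted to period 2 through period 8 — holds.
Statistics can't start before period 5 — holds.
Graphics is a prerequisite for Chem this term — holds.
The Physics session must be before the Crypto session — holds.
The Databases session must be before the Physics session — holds.
The Graphics session must be before the Databases session — holds.
Logic is a prerequisite for Chem this term — holds.
Prof. Ivo teaches both Statistics and Crypto — holds.
Econ is a prerequisite for Chem this term — holds.
Graphics is a prerequisite for OS this term — holds.
Only 1 room is available per period — holds.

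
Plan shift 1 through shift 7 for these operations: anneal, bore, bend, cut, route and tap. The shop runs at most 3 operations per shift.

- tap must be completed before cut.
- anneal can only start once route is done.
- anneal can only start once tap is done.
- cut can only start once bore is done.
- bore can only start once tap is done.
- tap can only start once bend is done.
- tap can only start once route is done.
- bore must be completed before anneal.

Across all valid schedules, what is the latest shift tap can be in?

shift 5

Precedence pushes tap to at least shift 2; downstream work caps tap at shift 5.
tap at shift 5 is achievable: route in shift 1, tap in shift 5, bend in shift 1, bore in shift 6, cut in shift 7, anneal in shift 7.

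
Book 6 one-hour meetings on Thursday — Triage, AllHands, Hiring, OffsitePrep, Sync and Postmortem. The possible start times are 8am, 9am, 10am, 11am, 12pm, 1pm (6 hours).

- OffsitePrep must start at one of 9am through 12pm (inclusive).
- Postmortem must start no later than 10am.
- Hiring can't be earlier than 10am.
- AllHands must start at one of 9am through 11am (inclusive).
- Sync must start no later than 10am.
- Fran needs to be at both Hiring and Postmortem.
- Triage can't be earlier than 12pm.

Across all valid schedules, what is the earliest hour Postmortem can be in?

Postmortem's own window allows nothing later than 10am.
Postmortem at 8am is achievable: Triage=12pm; Sync=8am; Hiring=10am; AllHands=9am; OffsitePrep=9am; Postmortem=8am.

8am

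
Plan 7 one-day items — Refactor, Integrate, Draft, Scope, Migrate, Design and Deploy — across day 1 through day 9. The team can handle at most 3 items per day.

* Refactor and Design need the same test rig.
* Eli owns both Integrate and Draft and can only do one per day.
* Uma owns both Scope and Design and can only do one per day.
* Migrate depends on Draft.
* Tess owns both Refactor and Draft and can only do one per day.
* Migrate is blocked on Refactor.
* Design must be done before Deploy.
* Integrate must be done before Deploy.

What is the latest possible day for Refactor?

day 8

Downstream work caps Refactor at day 8.
Refactor at day 8 is achievable: Refactor in day 8; Design in day 1; Migrate in day 9; Scope in day 2; Draft in day 2; Deploy in day 2; Integrate in day 1.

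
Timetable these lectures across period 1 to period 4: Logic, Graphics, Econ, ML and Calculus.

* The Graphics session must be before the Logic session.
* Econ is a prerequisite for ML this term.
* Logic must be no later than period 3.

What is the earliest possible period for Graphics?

period 1

Downstream work caps Graphics at period 2.
Graphics at period 1 is achievable: Econ in period 1, ML in period 2, Graphics in period 1, Logic in period 2, Calculus in period 1.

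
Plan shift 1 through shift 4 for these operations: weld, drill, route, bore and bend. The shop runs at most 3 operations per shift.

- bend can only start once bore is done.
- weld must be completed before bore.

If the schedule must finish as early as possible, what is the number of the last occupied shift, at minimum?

3

The precedence chain requires at least 3 distinct shifts.
With at most 3 per shift and 5 operations, at least 2 shifts are needed.
3 works (last occupied shift: shift 3): for example bore in shift 2, bend in shift 3, weld in shift 1, route in shift 1, drill in shift 1.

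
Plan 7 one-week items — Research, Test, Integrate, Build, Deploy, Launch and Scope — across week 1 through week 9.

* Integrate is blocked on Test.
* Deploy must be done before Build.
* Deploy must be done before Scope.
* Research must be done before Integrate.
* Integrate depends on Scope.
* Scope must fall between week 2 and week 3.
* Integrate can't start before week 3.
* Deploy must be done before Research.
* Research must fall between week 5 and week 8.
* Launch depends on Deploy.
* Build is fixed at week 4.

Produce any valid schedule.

Deploy in week 1; Integrate in week 6; Launch in week 2; Scope in week 2; Research in week 5; Test in week 1; Build in week 4

Checking: Scope(week 2) before Integrate(week 6); Deploy(week 1) before Launch(week 2); Deploy(week 1) before Build(week 4); Test(week 1) before Integrate(week 6); Deploy(week 1) before Research(week 5); Deploy(week 1) before Scope(week 2); Research(week 5) before Integrate(week 6); Integrate=week 6 in [week 3,week 9]; Scope=week 2 in [week 2,week 3]; Build=week 4 in [week 4,week 4]; Research=week 5 in [week 5,week 8].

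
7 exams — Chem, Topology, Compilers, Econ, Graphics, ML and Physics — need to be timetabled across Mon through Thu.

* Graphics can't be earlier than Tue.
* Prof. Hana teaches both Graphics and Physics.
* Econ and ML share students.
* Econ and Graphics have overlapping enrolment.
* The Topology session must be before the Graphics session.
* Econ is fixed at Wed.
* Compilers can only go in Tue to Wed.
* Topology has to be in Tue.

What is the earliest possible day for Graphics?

Thu

Graphics is available from Tue; precedence pushes Graphics to at least Wed.
Graphics at Thu is achievable: Physics=Mon; ML=Mon; Graphics=Thu; Topology=Tue; Chem=Mon; Compilers=Tue; Econ=Wed.
Nothing earlier works — the conflict constraints rule out every day before Thu.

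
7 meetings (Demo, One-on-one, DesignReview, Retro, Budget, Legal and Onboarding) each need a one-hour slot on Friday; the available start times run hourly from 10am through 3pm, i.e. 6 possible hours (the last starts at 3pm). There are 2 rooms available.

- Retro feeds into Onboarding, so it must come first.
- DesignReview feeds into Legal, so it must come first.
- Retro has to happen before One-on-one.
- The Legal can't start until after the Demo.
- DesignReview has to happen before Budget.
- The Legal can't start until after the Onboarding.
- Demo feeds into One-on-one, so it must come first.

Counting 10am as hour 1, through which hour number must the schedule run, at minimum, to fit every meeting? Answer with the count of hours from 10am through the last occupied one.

The precedence chain requires at least 3 distinct hours.
With at most 2 per hour and 7 meetings, at least 4 hours are needed.
4 works (last occupied hour: 1pm): for example Retro in 10am; Budget in 1pm; Onboarding in 11am; DesignReview in 11am; One-on-one in 12pm; Demo in 10am; Legal in 12pm.

4 hours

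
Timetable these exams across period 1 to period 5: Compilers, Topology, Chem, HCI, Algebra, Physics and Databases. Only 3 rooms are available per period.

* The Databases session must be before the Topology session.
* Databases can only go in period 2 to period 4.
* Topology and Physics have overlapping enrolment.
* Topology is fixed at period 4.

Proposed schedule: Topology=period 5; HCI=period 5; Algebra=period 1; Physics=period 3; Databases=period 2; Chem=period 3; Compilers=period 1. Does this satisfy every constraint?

Databases can only go in period 2 to period 4 — holds.
Only 3 rooms are available per period — holds.
The Databases session must be before the Topology session — holds.
Topology and Physics have overlapping enrolment — holds.
Topology is fixed at period 4 — violated.

No — it violates: Topology is fixed at period 4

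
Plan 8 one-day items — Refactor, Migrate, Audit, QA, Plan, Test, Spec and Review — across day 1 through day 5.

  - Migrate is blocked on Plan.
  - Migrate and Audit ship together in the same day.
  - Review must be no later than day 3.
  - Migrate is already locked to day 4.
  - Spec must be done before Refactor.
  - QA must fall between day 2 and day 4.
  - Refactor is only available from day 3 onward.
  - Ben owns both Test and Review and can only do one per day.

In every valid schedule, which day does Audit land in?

Audit must be in the same day as Migrate, which can't be before day 4, so Audit is at least day 4; Audit must be in the same day as Migrate, which can't be after day 4, so Audit is at most day 4.
So Audit is pinned to day 4.

day 4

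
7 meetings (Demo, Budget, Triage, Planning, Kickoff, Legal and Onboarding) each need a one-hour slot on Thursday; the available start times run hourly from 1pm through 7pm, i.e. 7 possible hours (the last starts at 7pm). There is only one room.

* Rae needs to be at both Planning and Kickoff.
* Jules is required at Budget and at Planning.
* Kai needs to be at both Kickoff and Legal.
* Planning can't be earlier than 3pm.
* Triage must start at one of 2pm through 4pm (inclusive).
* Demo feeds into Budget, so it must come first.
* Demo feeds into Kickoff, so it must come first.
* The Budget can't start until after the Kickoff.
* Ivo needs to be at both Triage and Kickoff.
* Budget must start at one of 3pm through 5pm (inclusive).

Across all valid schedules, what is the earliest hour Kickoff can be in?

2pm

Precedence pushes Kickoff to at least 2pm; downstream work caps Kickoff at 4pm.
Kickoff at 2pm is achievable: Onboarding in 7pm, Planning in 5pm, Triage in 4pm, Demo in 1pm, Legal in 6pm, Kickoff in 2pm, Budget in 3pm.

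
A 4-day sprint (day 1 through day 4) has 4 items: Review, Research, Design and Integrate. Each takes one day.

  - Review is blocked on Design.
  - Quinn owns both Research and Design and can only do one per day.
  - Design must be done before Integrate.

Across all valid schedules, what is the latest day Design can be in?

Downstream work caps Design at day 3.
Design at day 3 is achievable: Design in day 3; Integrate in day 4; Review in day 4; Research in day 1.

day 3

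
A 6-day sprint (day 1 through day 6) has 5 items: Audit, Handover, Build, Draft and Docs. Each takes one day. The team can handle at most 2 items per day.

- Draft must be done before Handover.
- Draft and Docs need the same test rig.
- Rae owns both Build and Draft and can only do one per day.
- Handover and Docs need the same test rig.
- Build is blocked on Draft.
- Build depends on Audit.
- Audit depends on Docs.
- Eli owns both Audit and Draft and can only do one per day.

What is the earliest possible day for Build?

Precedence pushes Build to at least day 3.
Build at day 4 is achievable: Audit=day 2, Docs=day 1, Build=day 4, Handover=day 4, Draft=day 3.
Nothing earlier works — the conflict and capacity constraints rule out every day before day 4.

day 4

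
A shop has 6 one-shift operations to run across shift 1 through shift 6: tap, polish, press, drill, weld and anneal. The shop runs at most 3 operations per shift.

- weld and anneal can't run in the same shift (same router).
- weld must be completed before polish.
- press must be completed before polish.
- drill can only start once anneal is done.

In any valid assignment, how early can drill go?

Precedence pushes drill to at least shift 2.
drill at shift 2 is achievable: drill=shift 2, weld=shift 2, tap=shift 1, polish=shift 3, press=shift 1, anneal=shift 1.

shift 2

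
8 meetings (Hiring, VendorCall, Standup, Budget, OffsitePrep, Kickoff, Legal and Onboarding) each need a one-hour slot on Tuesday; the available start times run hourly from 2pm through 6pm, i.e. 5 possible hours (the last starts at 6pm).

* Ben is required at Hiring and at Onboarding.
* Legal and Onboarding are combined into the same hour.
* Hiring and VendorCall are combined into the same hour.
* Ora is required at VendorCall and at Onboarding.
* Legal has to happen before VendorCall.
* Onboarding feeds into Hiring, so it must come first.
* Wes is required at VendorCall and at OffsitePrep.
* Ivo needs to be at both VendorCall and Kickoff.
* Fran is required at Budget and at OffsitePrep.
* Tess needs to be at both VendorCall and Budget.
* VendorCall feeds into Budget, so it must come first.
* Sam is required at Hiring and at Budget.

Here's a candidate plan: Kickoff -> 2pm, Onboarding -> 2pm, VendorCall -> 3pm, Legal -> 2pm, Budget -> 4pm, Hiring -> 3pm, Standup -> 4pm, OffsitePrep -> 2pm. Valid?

Yes

Hiring and VendorCall are combined into the same hour — holds.
Fran is required at Budget and at OffsitePrep — holds.
Ora is required at VendorCall and at Onboarding — holds.
VendorCall feeds into Budget, so it must come first — holds.
Sam is required at Hiring and at Budget — holds.
Ben is required at Hiring and at Onboarding — holds.
Legal has to happen before VendorCall — holds.
Onboarding feeds into Hiring, so it must come first — holds.
Wes is required at VendorCall and at OffsitePrep — holds.
Legal and Onboarding are combined into the same hour — holds.
Ivo needs to be at both VendorCall and Kickoff — holds.
Tess needs to be at both VendorCall and Budget — holds.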